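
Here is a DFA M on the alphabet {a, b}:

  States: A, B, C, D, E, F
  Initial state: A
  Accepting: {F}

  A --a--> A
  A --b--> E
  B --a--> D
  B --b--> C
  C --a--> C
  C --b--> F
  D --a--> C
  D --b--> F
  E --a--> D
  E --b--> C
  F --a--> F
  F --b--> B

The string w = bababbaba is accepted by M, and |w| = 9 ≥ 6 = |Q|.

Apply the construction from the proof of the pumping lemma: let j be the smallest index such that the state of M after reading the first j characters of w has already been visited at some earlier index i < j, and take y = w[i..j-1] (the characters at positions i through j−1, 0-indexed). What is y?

a

State sequence: A -b-> E -a-> D -b-> F -a-> F -b-> B -b-> C -a-> C -b-> F -a-> F
First repeat at step 4: F was already visited.

So i = 3, j = 4, giving x = w[0:3] = bab, y = w[3:4] = a, z = w[4:9] = bbaba.
Check: |xy| = 4 ≤ 6 and |y| = 1 ≥ 1. Reading y takes M from F back to F, so every xyⁱz is accepted.
Pumping length from the standard proof: p = 6 (the number of states). The repeated state found above gives |xy| = j ≤ 6 and |y| = j − i ≥ 1.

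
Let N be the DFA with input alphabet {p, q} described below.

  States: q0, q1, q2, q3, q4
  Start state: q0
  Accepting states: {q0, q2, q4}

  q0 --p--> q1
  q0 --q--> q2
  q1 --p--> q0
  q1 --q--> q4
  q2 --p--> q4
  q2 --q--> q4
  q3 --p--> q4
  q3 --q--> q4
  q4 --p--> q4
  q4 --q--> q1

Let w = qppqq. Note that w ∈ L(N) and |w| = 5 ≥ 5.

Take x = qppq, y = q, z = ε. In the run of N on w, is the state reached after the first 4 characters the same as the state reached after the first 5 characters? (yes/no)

Run of N on the first 5 characters of w = q p p q q:
  step 0: q0  (start)
  step 1: q2  (read q: q0→q2)
  step 2: q4  (read p: q2→q4)
  step 3: q4  (read p: q4→q4)
  step 4: q1  (read q: q4→q1)
  step 5: q4  (read q: q1→q4)

After x (step 4): q1. After xy (step 5): q4.
They differ (q1 ≠ q4), so y is not a cycle from the state after x; this split is not the one the pumping-lemma construction produces, and pumping y need not keep the string in L(N).

no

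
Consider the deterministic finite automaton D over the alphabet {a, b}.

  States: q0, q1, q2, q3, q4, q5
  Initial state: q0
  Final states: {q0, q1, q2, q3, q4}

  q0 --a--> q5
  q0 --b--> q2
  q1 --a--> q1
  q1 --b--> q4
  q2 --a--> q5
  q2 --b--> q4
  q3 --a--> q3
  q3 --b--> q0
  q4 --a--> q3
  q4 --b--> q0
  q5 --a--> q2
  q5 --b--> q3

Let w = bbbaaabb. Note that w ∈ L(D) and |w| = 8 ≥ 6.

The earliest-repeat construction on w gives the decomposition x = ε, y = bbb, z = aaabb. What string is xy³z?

xy^3z = ε·bbb·bbb·bbb·aaabb = bbbbbbbbbaaabb.
Reading y = bbb takes D from q0 back to q0, so after x·y·y·y the machine is still in q0, and z then leads to the accepting state q0. Hence bbbbbbbbbaaabb ∈ L(D).

bbbbbbbbbaaabb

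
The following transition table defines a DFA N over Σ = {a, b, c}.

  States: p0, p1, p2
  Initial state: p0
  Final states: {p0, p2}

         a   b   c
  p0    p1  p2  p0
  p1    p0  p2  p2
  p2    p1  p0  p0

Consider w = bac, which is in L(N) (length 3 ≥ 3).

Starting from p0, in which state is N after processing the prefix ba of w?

State sequence: p0 -b-> p2 -a-> p1

After reading 2 characters, N is in state p1.
(This kind of state-tracing is the core of the pumping-lemma construction: with 3 states, pigeonhole forces a repeat within the first 3 steps.)

p1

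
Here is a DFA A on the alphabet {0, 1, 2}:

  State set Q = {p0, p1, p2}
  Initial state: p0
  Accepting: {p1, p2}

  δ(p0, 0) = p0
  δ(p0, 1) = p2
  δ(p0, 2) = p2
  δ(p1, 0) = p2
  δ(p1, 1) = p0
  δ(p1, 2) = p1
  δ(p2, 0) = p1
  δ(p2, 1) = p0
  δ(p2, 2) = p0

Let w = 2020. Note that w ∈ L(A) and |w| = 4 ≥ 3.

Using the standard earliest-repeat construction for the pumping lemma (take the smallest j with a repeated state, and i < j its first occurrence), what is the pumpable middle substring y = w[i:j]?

2

Run of A on w = 2 0 2 0:
  step 0: p0  (start)
  step 1: p2  (read 2: p0→p2)
  step 2: p1  (read 0: p2→p1)
  step 3: p1  (read 2: p1→p1)   ← first repeat (p1 seen earlier)
  step 4: p2  (read 0: p1→p2)

So i = 2, j = 3, giving x = w[0:2] = 20, y = w[2:3] = 2, z = w[3:4] = 0.
Check: |xy| = 3 ≤ 3 and |y| = 1 ≥ 1. Reading y takes A from p1 back to p1, so every xyⁱz is accepted.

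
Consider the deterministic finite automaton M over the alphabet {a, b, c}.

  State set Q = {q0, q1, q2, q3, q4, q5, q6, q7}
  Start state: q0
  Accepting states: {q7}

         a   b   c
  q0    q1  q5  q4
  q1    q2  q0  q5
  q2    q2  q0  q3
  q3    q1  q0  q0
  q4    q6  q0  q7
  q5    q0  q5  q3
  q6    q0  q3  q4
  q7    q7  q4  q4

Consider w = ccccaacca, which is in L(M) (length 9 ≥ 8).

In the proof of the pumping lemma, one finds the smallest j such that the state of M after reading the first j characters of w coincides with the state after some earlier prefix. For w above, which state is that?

q4

State sequence: q0 -c-> q4 -c-> q7 -c-> q4 -c-> q7 -a-> q7 -a-> q7 -c-> q4 -c-> q7 -a-> q7
First repeat at step 3: q4 was already visited.

The earliest repeat is at step j = 3: M is in q4, which it already visited at step i = 1.
With |Q| = 8, pigeonhole forces a state repeat no later than step 8; the substring read between the first and second visits to that state can be pumped.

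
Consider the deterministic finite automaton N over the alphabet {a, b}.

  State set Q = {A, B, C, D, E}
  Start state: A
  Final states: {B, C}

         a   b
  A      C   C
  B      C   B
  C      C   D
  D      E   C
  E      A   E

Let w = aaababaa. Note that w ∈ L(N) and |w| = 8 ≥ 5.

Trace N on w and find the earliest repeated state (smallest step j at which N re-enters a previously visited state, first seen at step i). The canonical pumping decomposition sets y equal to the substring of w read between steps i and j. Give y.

State sequence: A -a-> C -a-> C -a-> C -b-> D -a-> E -b-> E -a-> A -a-> C
First repeat at step 2: C was already visited.

So i = 1, j = 2, giving x = w[0:1] = a, y = w[1:2] = a, z = w[2:8] = ababaa.
Check: |xy| = 2 ≤ 5 and |y| = 1 ≥ 1. Reading y takes N from C back to C, so every xyⁱz is accepted.

a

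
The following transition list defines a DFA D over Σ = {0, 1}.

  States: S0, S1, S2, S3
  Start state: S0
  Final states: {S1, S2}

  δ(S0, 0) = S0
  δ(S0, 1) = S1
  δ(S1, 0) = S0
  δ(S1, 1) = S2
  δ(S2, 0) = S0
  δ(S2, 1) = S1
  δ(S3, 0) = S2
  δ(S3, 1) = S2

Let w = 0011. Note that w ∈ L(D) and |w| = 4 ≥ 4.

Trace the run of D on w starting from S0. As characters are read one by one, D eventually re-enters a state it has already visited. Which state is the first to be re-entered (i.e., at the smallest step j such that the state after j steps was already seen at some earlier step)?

S0

Run of D on w = 0 0 1 1:
  step 0: S0  (start)
  step 1: S0  (read 0: S0→S0)   ← first repeat (S0 seen earlier)
  step 2: S0  (read 0: S0→S0)
  step 3: S1  (read 1: S0→S1)
  step 4: S2  (read 1: S1→S2)

The earliest repeat is at step j = 1: D is in S0, which it already visited at step i = 0.
The DFA has 4 states, so the proof of the pumping lemma guarantees a repeated state among the first 4+1 visited; the segment between the two visits is the pumpable y.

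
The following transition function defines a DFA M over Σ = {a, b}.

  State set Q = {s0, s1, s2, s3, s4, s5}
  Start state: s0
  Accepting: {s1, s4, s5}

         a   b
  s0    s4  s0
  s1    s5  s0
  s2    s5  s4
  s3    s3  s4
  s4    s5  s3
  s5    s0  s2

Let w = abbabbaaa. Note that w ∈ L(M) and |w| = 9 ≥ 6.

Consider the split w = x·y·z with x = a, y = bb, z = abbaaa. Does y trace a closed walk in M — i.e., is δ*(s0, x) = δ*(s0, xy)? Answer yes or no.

State sequence: s0 -a-> s4 -b-> s3 -b-> s4

After x (step 1): s4. After xy (step 3): s4.
They match, so y = bb drives M around a cycle from s4 back to itself; pumping y any number of times keeps M in s4 before reading z, and xyⁱz ∈ L(M) for every i ≥ 0.

yes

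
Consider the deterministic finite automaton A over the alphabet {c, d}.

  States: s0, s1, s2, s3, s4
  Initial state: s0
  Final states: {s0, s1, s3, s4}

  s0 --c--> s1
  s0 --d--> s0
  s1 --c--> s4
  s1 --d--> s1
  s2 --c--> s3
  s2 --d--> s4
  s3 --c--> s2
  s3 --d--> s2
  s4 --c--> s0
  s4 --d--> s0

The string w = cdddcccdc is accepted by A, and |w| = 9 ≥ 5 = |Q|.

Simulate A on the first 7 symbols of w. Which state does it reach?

Run of A on the first 7 characters of w = c d d d c c c:
  step 0: s0  (start)
  step 1: s1  (read c: s0→s1)
  step 2: s1  (read d: s1→s1)
  step 3: s1  (read d: s1→s1)
  step 4: s1  (read d: s1→s1)
  step 5: s4  (read c: s1→s4)
  step 6: s0  (read c: s4→s0)
  step 7: s1  (read c: s0→s1)

After reading 7 characters, A is in state s1.

s1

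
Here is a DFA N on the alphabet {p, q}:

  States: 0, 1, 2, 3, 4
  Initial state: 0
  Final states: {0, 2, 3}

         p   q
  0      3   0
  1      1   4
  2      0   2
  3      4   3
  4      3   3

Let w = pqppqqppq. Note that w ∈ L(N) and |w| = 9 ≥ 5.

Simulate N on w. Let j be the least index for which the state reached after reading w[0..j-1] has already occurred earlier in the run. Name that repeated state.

3

Run of N on w = p q p p q q p p q:
  step 0: 0  (start)
  step 1: 3  (read p: 0→3)
  step 2: 3  (read q: 3→3)   ← first repeat (3 seen earlier)
  step 3: 4  (read p: 3→4)
  step 4: 3  (read p: 4→3)
  step 5: 3  (read q: 3→3)
  step 6: 3  (read q: 3→3)
  step 7: 4  (read p: 3→4)
  step 8: 3  (read p: 4→3)
  step 9: 3  (read q: 3→3)

The earliest repeat is at step j = 2: N is in 3, which it already visited at step i = 1.
Pumping length from the standard proof: p = 5 (the number of states). The repeated state found above gives |xy| = j ≤ 5 and |y| = j − i ≥ 1.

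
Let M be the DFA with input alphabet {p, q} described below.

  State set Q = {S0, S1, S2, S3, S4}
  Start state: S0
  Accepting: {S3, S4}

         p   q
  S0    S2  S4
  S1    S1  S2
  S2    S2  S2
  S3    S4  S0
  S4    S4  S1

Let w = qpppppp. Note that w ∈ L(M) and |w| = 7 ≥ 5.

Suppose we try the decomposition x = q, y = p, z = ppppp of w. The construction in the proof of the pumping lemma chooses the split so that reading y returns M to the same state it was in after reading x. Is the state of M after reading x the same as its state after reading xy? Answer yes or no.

yes

State sequence: S0 -q-> S4 -p-> S4

After x (step 1): S4. After xy (step 2): S4.
They match, so y = p drives M around a cycle from S4 back to itself; pumping y any number of times keeps M in S4 before reading z, and xyⁱz ∈ L(M) for every i ≥ 0.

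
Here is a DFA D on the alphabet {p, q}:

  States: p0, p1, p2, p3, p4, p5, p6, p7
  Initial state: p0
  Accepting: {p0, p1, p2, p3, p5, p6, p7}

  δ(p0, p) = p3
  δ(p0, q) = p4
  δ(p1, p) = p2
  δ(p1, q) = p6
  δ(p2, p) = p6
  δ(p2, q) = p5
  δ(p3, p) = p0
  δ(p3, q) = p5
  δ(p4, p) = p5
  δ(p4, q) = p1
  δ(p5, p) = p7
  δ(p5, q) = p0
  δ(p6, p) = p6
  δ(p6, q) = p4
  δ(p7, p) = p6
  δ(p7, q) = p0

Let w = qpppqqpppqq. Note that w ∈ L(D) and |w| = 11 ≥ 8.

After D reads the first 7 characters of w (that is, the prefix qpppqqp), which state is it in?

Run of D on the first 7 characters of w = q p p p q q p:
  step 0: p0  (start)
  step 1: p4  (read q: p0→p4)
  step 2: p5  (read p: p4→p5)
  step 3: p7  (read p: p5→p7)
  step 4: p6  (read p: p7→p6)
  step 5: p4  (read q: p6→p4)
  step 6: p1  (read q: p4→p1)
  step 7: p2  (read p: p1→p2)

After reading 7 characters, D is in state p2.
(This kind of state-tracing is the core of the pumping-lemma construction: with 8 states, pigeonhole forces a repeat within the first 8 steps.)

p2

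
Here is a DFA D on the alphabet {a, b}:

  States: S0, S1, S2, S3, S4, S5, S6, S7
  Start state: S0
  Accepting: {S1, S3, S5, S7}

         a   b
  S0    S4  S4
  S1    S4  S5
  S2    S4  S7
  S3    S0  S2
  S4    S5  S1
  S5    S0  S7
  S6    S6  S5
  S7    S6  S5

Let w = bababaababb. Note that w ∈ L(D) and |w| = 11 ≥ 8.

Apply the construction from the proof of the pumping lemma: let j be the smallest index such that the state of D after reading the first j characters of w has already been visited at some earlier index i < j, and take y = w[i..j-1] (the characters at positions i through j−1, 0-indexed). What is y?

bab

State sequence: S0 -b-> S4 -a-> S5 -b-> S7 -a-> S6 -b-> S5 -a-> S0 -a-> S4 -b-> S1 -a-> S4 -b-> S1 -b-> S5
First repeat at step 5: S5 was already visited.

So i = 2, j = 5, giving x = w[0:2] = ba, y = w[2:5] = bab, z = w[5:11] = aababb.
Check: |xy| = 5 ≤ 8 and |y| = 3 ≥ 1. Reading y takes D from S5 back to S5, so every xyⁱz is accepted.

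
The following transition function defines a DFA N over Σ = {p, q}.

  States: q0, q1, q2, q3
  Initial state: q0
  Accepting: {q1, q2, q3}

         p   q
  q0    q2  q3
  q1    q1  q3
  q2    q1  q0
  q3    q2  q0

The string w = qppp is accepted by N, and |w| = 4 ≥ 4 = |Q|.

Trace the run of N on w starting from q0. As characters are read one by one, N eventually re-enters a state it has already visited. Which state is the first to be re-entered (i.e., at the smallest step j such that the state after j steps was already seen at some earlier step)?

Run of N on w = q p p p:
  step 0: q0  (start)
  step 1: q3  (read q: q0→q3)
  step 2: q2  (read p: q3→q2)
  step 3: q1  (read p: q2→q1)
  step 4: q1  (read p: q1→q1)   ← first repeat (q1 seen earlier)

The earliest repeat is at step j = 4: N is in q1, which it already visited at step i = 3.

q1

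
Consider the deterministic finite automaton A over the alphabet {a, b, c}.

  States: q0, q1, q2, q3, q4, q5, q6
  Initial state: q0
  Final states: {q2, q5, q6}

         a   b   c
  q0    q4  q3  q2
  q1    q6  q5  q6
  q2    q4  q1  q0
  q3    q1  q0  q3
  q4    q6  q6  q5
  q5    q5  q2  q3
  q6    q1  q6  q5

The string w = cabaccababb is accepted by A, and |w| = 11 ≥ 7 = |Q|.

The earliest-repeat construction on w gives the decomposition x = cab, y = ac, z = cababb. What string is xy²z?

cabacaccababb

xy^2z = cab·ac·ac·cababb = cabacaccababb.
Reading y = ac takes A from q6 back to q6, so after x·y·y the machine is still in q6, and z then leads to the accepting state q6. Hence cabacaccababb ∈ L(A).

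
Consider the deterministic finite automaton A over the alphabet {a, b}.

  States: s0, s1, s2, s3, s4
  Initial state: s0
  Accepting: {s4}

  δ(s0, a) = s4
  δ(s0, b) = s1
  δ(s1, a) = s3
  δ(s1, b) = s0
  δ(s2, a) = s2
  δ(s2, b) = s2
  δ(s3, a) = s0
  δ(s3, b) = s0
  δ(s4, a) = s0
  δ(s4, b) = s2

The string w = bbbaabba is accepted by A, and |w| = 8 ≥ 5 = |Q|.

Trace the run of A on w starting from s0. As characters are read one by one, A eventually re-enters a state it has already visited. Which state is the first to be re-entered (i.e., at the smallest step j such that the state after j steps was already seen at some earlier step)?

s0

Run of A on w = b b b a a b b a:
  step 0: s0  (start)
  step 1: s1  (read b: s0→s1)
  step 2: s0  (read b: s1→s0)   ← first repeat (s0 seen earlier)
  step 3: s1  (read b: s0→s1)
  step 4: s3  (read a: s1→s3)
  step 5: s0  (read a: s3→s0)
  step 6: s1  (read b: s0→s1)
  step 7: s0  (read b: s1→s0)
  step 8: s4  (read a: s0→s4)

The earliest repeat is at step j = 2: A is in s0, which it already visited at step i = 0.
Since A has 5 states, any run of length ≥ 5 visits 5+1 states, so by pigeonhole some state repeats within the first 5 steps — that repeat gives the pumpable loop.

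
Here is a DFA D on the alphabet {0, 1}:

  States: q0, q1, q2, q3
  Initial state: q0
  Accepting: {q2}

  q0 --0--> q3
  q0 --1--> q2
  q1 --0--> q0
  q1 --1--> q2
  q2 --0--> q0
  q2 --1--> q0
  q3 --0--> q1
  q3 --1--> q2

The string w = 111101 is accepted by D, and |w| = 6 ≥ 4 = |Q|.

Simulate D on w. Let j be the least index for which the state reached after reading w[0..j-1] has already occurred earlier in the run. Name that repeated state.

q0

Run of D on w = 1 1 1 1 0 1:
  step 0: q0  (start)
  step 1: q2  (read 1: q0→q2)
  step 2: q0  (read 1: q2→q0)   ← first repeat (q0 seen earlier)
  step 3: q2  (read 1: q0→q2)
  step 4: q0  (read 1: q2→q0)
  step 5: q3  (read 0: q0→q3)
  step 6: q2  (read 1: q3→q2)

The earliest repeat is at step j = 2: D is in q0, which it already visited at step i = 0.
With |Q| = 4, pigeonhole forces a state repeat no later than step 4; the substring read between the first and second visits to that state can be pumped.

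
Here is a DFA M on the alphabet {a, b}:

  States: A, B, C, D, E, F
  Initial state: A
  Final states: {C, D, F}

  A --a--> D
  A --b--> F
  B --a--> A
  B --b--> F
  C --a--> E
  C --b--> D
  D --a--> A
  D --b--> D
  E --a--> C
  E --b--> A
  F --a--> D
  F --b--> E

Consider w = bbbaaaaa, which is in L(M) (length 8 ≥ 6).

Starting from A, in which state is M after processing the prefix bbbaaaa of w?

A

Run of M on the first 7 characters of w = b b b a a a a:
  step 0: A  (start)
  step 1: F  (read b: A→F)
  step 2: E  (read b: F→E)
  step 3: A  (read b: E→A)
  step 4: D  (read a: A→D)
  step 5: A  (read a: D→A)
  step 6: D  (read a: A→D)
  step 7: A  (read a: D→A)

After reading 7 characters, M is in state A.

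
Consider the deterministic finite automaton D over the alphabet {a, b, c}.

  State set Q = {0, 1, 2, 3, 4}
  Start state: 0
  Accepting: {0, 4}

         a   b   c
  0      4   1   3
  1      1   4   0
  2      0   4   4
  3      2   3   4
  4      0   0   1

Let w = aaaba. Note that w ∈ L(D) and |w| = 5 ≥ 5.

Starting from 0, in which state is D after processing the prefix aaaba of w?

4

State sequence: 0 -a-> 4 -a-> 0 -a-> 4 -b-> 0 -a-> 4

After reading 5 characters, D is in state 4.
(This kind of state-tracing is the core of the pumping-lemma construction: with 5 states, pigeonhole forces a repeat within the first 5 steps.)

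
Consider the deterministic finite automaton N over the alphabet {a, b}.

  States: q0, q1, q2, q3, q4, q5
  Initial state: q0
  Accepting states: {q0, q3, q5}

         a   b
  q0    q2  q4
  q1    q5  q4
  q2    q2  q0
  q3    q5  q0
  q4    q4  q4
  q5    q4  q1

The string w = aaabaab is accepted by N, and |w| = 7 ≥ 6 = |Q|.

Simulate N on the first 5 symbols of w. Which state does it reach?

q2

State sequence: q0 -a-> q2 -a-> q2 -a-> q2 -b-> q0 -a-> q2

After reading 5 characters, N is in state q2.
(This kind of state-tracing is the core of the pumping-lemma construction: with 6 states, pigeonhole forces a repeat within the first 6 steps.)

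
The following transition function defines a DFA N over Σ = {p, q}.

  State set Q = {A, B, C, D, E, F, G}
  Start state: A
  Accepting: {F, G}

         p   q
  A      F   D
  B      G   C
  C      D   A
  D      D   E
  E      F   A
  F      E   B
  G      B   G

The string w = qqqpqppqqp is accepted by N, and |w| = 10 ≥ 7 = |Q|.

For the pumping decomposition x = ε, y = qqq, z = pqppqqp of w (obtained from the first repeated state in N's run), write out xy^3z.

xy^3z = ε·qqq·qqq·qqq·pqppqqp = qqqqqqqqqpqppqqp.
Reading y = qqq takes N from A back to A, so after x·y·y·y the machine is still in A, and z then leads to the accepting state F. Hence qqqqqqqqqpqppqqp ∈ L(N).

qqqqqqqqqpqppqqp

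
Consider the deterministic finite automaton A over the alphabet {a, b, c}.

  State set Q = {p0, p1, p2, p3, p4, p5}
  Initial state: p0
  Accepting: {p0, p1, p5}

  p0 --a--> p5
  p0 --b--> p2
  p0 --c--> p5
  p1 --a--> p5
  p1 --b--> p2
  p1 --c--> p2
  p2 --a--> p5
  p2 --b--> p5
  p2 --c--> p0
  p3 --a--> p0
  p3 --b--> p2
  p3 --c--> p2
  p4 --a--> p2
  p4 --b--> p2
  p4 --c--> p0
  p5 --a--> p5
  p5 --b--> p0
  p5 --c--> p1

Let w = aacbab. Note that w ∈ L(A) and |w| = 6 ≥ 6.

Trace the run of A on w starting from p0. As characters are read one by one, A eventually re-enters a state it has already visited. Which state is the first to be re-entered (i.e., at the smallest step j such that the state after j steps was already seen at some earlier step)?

p5

State sequence: p0 -a-> p5 -a-> p5 -c-> p1 -b-> p2 -a-> p5 -b-> p0
First repeat at step 2: p5 was already visited.

The earliest repeat is at step j = 2: A is in p5, which it already visited at step i = 1.
With |Q| = 6, pigeonhole forces a state repeat no later than step 6; the substring read between the first and second visits to that state can be pumped.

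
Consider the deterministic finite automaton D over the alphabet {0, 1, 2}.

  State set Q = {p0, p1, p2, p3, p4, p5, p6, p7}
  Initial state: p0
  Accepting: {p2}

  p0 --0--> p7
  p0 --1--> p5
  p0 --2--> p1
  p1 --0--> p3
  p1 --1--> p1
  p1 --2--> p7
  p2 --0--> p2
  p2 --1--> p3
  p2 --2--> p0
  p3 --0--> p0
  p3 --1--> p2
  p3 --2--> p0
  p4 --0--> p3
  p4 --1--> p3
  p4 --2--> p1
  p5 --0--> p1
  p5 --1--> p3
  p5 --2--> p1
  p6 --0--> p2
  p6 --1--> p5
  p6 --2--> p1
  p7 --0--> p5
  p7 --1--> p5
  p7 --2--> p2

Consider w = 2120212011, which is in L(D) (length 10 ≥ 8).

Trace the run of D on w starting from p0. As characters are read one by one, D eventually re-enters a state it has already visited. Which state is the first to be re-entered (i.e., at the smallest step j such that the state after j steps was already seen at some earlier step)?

State sequence: p0 -2-> p1 -1-> p1 -2-> p7 -0-> p5 -2-> p1 -1-> p1 -2-> p7 -0-> p5 -1-> p3 -1-> p2
First repeat at step 2: p1 was already visited.

The earliest repeat is at step j = 2: D is in p1, which it already visited at step i = 1.
With |Q| = 8, pigeonhole forces a state repeat no later than step 8; the substring read between the first and second visits to that state can be pumped.

p1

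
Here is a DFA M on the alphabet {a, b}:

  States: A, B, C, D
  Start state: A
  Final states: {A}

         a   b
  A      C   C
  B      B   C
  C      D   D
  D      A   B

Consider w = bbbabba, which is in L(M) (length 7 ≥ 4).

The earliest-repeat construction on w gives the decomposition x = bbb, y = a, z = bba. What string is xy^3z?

xy^3z = bbb·a·a·a·bba = bbbaaabba.
Reading y = a takes M from B back to B, so after x·y·y·y the machine is still in B, and z then leads to the accepting state A. Hence bbbaaabba ∈ L(M).

bbbaaabba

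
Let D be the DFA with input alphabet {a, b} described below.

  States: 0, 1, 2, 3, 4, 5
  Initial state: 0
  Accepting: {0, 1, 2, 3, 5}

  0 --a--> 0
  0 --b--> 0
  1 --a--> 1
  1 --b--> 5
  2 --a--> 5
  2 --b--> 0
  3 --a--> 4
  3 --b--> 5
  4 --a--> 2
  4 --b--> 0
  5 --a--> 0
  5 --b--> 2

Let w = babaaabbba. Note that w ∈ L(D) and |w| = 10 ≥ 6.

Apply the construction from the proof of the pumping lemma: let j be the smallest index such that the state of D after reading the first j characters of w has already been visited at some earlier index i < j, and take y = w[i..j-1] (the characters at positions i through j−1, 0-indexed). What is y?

b

State sequence: 0 -b-> 0 -a-> 0 -b-> 0 -a-> 0 -a-> 0 -a-> 0 -b-> 0 -b-> 0 -b-> 0 -a-> 0
First repeat at step 1: 0 was already visited.

So i = 0, j = 1, giving x = w[0:0] = ε, y = w[0:1] = b, z = w[1:10] = abaaabbba.
Check: |xy| = 1 ≤ 6 and |y| = 1 ≥ 1. Reading y takes D from 0 back to 0, so every xyⁱz is accepted.
With |Q| = 6, pigeonhole forces a state repeat no later than step 6; the substring read between the first and second visits to that state can be pumped.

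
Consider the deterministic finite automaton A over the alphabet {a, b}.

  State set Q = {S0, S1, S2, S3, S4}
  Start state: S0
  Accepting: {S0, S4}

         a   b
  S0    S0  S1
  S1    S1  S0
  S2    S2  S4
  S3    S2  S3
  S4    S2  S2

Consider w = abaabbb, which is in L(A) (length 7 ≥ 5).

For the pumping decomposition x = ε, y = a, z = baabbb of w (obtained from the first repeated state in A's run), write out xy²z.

xy^2z = ε·a·a·baabbb = aabaabbb.
Reading y = a takes A from S0 back to S0, so after x·y·y the machine is still in S0, and z then leads to the accepting state S0. Hence aabaabbb ∈ L(A).

aabaabbb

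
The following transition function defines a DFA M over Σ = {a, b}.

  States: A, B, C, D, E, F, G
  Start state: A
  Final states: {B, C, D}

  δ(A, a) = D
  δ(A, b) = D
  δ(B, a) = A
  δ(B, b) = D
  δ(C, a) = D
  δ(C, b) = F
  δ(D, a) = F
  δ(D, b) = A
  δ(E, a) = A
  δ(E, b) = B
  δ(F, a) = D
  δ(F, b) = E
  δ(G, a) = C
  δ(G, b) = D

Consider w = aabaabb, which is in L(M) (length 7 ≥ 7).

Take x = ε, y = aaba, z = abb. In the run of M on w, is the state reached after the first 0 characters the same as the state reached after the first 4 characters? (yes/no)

State sequence: A -a-> D -a-> F -b-> E -a-> A

After x (step 0): A. After xy (step 4): A.
They match, so y = aaba drives M around a cycle from A back to itself; pumping y any number of times keeps M in A before reading z, and xyⁱz ∈ L(M) for every i ≥ 0.

yes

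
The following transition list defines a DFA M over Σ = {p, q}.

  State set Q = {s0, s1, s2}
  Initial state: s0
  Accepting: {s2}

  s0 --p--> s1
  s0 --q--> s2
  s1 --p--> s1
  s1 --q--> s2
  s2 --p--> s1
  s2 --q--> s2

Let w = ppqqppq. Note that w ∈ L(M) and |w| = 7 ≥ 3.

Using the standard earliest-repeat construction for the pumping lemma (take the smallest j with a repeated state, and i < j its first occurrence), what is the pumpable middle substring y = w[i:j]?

State sequence: s0 -p-> s1 -p-> s1 -q-> s2 -q-> s2 -p-> s1 -p-> s1 -q-> s2
First repeat at step 2: s1 was already visited.

So i = 1, j = 2, giving x = w[0:1] = p, y = w[1:2] = p, z = w[2:7] = qqppq.
Check: |xy| = 2 ≤ 3 and |y| = 1 ≥ 1. Reading y takes M from s1 back to s1, so every xyⁱz is accepted.
Since M has 3 states, any run of length ≥ 3 visits 3+1 states, so by pigeonhole some state repeats within the first 3 steps — that repeat gives the pumpable loop.

p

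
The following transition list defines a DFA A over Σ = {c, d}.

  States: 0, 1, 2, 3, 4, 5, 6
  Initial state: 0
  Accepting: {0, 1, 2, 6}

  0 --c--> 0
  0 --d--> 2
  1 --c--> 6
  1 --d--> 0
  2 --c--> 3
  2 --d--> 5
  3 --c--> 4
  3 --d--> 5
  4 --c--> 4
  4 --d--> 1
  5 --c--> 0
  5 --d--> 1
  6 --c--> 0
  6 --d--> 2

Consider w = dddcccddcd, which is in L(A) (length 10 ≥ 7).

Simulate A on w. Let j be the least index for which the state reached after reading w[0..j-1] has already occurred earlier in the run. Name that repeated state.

Run of A on w = d d d c c c d d c d:
  step 0: 0  (start)
  step 1: 2  (read d: 0→2)
  step 2: 5  (read d: 2→5)
  step 3: 1  (read d: 5→1)
  step 4: 6  (read c: 1→6)
  step 5: 0  (read c: 6→0)   ← first repeat (0 seen earlier)
  step 6: 0  (read c: 0→0)
  step 7: 2  (read d: 0→2)
  step 8: 5  (read d: 2→5)
  step 9: 0  (read c: 5→0)
  step 10: 2  (read d: 0→2)

The earliest repeat is at step j = 5: A is in 0, which it already visited at step i = 0.
The DFA has 7 states, so the proof of the pumping lemma guarantees a repeated state among the first 7+1 visited; the segment between the two visits is the pumpable y.

0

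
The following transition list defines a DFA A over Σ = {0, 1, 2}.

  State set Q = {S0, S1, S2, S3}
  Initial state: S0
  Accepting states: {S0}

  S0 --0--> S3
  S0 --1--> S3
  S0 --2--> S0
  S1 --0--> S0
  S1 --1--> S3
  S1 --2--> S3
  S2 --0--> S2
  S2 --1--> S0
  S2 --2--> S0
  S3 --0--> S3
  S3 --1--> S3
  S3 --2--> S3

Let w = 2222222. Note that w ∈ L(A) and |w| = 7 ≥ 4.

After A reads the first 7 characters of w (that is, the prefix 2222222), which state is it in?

Run of A on the first 7 characters of w = 2 2 2 2 2 2 2:
  step 0: S0  (start)
  step 1: S0  (read 2: S0→S0)
  step 2: S0  (read 2: S0→S0)
  step 3: S0  (read 2: S0→S0)
  step 4: S0  (read 2: S0→S0)
  step 5: S0  (read 2: S0→S0)
  step 6: S0  (read 2: S0→S0)
  step 7: S0  (read 2: S0→S0)

After reading 7 characters, A is in state S0.

S0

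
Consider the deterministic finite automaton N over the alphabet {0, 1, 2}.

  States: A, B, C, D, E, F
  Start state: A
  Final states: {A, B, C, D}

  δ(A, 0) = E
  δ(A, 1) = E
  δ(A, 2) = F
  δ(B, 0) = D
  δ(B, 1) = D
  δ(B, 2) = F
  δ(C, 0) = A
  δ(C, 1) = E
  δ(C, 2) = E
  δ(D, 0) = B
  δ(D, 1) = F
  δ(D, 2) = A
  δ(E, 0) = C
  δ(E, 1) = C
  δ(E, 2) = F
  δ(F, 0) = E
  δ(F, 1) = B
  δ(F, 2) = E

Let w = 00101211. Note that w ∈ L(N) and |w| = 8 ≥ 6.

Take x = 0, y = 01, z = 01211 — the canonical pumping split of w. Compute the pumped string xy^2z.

xy^2z = 0·01·01·01211 = 0010101211.
Reading y = 01 takes N from E back to E, so after x·y·y the machine is still in E, and z then leads to the accepting state D. Hence 0010101211 ∈ L(N).

0010101211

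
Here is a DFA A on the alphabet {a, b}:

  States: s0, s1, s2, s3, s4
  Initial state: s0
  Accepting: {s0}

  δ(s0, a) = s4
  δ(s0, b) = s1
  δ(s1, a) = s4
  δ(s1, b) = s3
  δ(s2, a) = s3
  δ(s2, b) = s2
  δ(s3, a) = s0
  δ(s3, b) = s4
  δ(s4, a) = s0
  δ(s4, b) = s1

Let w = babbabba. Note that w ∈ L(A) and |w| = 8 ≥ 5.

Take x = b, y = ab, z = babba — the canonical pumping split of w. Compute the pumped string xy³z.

xy^3z = b·ab·ab·ab·babba = babababbabba.
Reading y = ab takes A from s1 back to s1, so after x·y·y·y the machine is still in s1, and z then leads to the accepting state s0. Hence babababbabba ∈ L(A).

babababbabba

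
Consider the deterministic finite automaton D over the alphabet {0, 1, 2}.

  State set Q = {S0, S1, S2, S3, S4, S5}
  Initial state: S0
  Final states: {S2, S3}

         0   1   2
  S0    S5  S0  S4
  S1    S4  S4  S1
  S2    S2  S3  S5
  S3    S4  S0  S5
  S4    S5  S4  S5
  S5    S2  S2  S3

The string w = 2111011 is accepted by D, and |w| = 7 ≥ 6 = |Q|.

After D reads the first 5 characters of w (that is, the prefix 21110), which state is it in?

S5

Run of D on the first 5 characters of w = 2 1 1 1 0:
  step 0: S0  (start)
  step 1: S4  (read 2: S0→S4)
  step 2: S4  (read 1: S4→S4)
  step 3: S4  (read 1: S4→S4)
  step 4: S4  (read 1: S4→S4)
  step 5: S5  (read 0: S4→S5)

After reading 5 characters, D is in state S5.
(This kind of state-tracing is the core of the pumping-lemma construction: with 6 states, pigeonhole forces a repeat within the first 6 steps.)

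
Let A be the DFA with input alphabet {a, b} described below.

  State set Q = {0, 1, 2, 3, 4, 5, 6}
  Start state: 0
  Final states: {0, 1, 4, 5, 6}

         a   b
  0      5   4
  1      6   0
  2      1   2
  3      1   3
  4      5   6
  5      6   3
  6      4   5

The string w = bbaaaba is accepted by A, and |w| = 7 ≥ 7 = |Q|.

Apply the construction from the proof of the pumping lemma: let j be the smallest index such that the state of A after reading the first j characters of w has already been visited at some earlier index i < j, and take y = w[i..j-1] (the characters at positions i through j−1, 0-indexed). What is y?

State sequence: 0 -b-> 4 -b-> 6 -a-> 4 -a-> 5 -a-> 6 -b-> 5 -a-> 6
First repeat at step 3: 4 was already visited.

So i = 1, j = 3, giving x = w[0:1] = b, y = w[1:3] = ba, z = w[3:7] = aaba.
Check: |xy| = 3 ≤ 7 and |y| = 2 ≥ 1. Reading y takes A from 4 back to 4, so every xyⁱz is accepted.
With |Q| = 7, pigeonhole forces a state repeat no later than step 7; the substring read between the first and second visits to that state can be pumped.

ba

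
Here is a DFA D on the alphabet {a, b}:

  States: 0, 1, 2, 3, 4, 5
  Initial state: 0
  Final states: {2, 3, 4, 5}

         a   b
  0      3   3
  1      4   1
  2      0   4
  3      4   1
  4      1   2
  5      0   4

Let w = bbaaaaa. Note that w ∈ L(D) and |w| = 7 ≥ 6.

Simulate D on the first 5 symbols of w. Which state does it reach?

4

Run of D on the first 5 characters of w = b b a a a:
  step 0: 0  (start)
  step 1: 3  (read b: 0→3)
  step 2: 1  (read b: 3→1)
  step 3: 4  (read a: 1→4)
  step 4: 1  (read a: 4→1)
  step 5: 4  (read a: 1→4)

After reading 5 characters, D is in state 4.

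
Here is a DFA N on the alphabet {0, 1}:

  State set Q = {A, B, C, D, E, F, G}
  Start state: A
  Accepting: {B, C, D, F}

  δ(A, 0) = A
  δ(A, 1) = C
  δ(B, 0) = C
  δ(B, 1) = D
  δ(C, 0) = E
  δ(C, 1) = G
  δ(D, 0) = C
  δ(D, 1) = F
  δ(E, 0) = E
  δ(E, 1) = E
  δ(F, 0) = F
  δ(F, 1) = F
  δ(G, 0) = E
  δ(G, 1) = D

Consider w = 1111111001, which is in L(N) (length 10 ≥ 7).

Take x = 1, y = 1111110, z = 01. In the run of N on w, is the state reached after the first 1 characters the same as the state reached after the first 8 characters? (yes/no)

no

State sequence: A -1-> C -1-> G -1-> D -1-> F -1-> F -1-> F -1-> F -0-> F

After x (step 1): C. After xy (step 8): F.
They differ (C ≠ F), so y is not a cycle from the state after x; this split is not the one the pumping-lemma construction produces, and pumping y need not keep the string in L(N).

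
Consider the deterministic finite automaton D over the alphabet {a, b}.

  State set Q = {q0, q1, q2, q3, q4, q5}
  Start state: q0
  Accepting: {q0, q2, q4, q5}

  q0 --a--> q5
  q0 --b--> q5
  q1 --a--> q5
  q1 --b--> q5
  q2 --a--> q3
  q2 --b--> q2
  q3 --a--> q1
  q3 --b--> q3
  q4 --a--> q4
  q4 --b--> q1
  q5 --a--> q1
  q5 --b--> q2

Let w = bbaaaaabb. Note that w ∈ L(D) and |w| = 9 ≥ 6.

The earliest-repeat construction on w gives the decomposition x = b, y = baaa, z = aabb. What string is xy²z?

xy^2z = b·baaa·baaa·aabb = bbaaabaaaaabb.
Reading y = baaa takes D from q5 back to q5, so after x·y·y the machine is still in q5, and z then leads to the accepting state q2. Hence bbaaabaaaaabb ∈ L(D).

bbaaabaaaaabb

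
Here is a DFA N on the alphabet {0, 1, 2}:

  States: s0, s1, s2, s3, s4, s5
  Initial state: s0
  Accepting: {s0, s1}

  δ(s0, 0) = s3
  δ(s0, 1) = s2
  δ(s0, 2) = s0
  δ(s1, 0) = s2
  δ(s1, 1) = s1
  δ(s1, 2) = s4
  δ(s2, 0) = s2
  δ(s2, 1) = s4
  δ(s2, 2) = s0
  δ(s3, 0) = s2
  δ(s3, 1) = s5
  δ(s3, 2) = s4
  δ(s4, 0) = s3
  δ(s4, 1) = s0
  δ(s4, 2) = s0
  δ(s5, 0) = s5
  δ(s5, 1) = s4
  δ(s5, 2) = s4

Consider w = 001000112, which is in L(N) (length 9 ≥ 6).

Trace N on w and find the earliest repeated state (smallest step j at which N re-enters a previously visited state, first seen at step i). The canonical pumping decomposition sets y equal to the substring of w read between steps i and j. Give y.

010

State sequence: s0 -0-> s3 -0-> s2 -1-> s4 -0-> s3 -0-> s2 -0-> s2 -1-> s4 -1-> s0 -2-> s0
First repeat at step 4: s3 was already visited.

So i = 1, j = 4, giving x = w[0:1] = 0, y = w[1:4] = 010, z = w[4:9] = 00112.
Check: |xy| = 4 ≤ 6 and |y| = 3 ≥ 1. Reading y takes N from s3 back to s3, so every xyⁱz is accepted.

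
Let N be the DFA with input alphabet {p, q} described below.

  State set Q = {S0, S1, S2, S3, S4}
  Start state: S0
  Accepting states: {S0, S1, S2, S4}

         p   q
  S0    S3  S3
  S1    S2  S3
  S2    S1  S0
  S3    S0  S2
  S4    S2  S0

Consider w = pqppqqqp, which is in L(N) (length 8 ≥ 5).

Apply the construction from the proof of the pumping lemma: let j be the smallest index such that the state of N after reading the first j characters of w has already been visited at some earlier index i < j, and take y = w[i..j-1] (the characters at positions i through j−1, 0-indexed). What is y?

State sequence: S0 -p-> S3 -q-> S2 -p-> S1 -p-> S2 -q-> S0 -q-> S3 -q-> S2 -p-> S1
First repeat at step 4: S2 was already visited.

So i = 2, j = 4, giving x = w[0:2] = pq, y = w[2:4] = pp, z = w[4:8] = qqqp.
Check: |xy| = 4 ≤ 5 and |y| = 2 ≥ 1. Reading y takes N from S2 back to S2, so every xyⁱz is accepted.

pp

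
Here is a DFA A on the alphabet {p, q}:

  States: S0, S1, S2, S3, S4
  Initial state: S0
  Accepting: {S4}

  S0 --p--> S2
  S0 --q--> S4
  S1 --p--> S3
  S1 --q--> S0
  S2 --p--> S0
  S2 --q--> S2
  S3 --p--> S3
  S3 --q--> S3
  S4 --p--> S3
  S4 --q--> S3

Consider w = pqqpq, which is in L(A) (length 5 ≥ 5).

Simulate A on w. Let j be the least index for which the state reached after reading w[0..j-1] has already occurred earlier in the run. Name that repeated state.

S2

Run of A on w = p q q p q:
  step 0: S0  (start)
  step 1: S2  (read p: S0→S2)
  step 2: S2  (read q: S2→S2)   ← first repeat (S2 seen earlier)
  step 3: S2  (read q: S2→S2)
  step 4: S0  (read p: S2→S0)
  step 5: S4  (read q: S0→S4)

The earliest repeat is at step j = 2: A is in S2, which it already visited at step i = 1.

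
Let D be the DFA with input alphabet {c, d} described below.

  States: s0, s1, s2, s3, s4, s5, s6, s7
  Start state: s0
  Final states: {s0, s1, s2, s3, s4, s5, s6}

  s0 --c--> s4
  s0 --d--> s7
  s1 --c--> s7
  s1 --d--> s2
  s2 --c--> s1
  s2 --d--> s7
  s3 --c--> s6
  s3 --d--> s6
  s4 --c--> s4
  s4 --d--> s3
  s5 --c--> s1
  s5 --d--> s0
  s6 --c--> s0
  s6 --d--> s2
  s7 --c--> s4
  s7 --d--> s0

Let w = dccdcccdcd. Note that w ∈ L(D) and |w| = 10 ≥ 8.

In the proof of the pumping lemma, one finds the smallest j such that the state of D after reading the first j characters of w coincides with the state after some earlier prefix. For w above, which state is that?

s4

Run of D on w = d c c d c c c d c d:
  step 0: s0  (start)
  step 1: s7  (read d: s0→s7)
  step 2: s4  (read c: s7→s4)
  step 3: s4  (read c: s4→s4)   ← first repeat (s4 seen earlier)
  step 4: s3  (read d: s4→s3)
  step 5: s6  (read c: s3→s6)
  step 6: s0  (read c: s6→s0)
  step 7: s4  (read c: s0→s4)
  step 8: s3  (read d: s4→s3)
  step 9: s6  (read c: s3→s6)
  step 10: s2  (read d: s6→s2)

The earliest repeat is at step j = 3: D is in s4, which it already visited at step i = 2.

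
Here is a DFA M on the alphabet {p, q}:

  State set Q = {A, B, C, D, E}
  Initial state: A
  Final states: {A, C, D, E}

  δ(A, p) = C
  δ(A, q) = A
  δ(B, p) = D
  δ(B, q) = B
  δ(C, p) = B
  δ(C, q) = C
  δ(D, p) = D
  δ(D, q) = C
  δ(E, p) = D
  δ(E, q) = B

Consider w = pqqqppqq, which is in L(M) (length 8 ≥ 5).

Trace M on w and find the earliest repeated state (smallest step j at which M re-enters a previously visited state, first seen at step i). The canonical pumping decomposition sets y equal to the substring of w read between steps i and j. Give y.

q

Run of M on w = p q q q p p q q:
  step 0: A  (start)
  step 1: C  (read p: A→C)
  step 2: C  (read q: C→C)   ← first repeat (C seen earlier)
  step 3: C  (read q: C→C)
  step 4: C  (read q: C→C)
  step 5: B  (read p: C→B)
  step 6: D  (read p: B→D)
  step 7: C  (read q: D→C)
  step 8: C  (read q: C→C)

So i = 1, j = 2, giving x = w[0:1] = p, y = w[1:2] = q, z = w[2:8] = qqppqq.
Check: |xy| = 2 ≤ 5 and |y| = 1 ≥ 1. Reading y takes M from C back to C, so every xyⁱz is accepted.
Since M has 5 states, any run of length ≥ 5 visits 5+1 states, so by pigeonhole some state repeats within the first 5 steps — that repeat gives the pumpable loop.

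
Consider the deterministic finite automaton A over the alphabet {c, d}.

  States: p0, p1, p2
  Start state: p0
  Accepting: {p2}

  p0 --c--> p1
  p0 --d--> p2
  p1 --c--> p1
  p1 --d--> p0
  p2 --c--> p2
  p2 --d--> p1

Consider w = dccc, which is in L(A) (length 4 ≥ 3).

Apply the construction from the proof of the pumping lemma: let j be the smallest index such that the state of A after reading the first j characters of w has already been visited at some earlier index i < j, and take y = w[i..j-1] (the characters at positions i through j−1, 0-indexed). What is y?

State sequence: p0 -d-> p2 -c-> p2 -c-> p2 -c-> p2
First repeat at step 2: p2 was already visited.

So i = 1, j = 2, giving x = w[0:1] = d, y = w[1:2] = c, z = w[2:4] = cc.
Check: |xy| = 2 ≤ 3 and |y| = 1 ≥ 1. Reading y takes A from p2 back to p2, so every xyⁱz is accepted.
The DFA has 3 states, so the proof of the pumping lemma guarantees a repeated state among the first 3+1 visited; the segment between the two visits is the pumpable y.

c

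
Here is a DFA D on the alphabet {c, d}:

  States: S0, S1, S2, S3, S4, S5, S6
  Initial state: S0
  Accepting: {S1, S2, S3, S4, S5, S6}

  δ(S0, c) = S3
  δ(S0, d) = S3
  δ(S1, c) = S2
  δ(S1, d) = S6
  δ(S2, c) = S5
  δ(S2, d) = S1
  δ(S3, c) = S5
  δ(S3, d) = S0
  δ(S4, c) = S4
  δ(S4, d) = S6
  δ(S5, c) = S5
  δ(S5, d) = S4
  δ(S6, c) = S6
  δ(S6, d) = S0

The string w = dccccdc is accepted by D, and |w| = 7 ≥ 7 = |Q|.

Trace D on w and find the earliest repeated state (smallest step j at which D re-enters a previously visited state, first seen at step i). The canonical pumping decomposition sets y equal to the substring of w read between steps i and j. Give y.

c

Run of D on w = d c c c c d c:
  step 0: S0  (start)
  step 1: S3  (read d: S0→S3)
  step 2: S5  (read c: S3→S5)
  step 3: S5  (read c: S5→S5)   ← first repeat (S5 seen earlier)
  step 4: S5  (read c: S5→S5)
  step 5: S5  (read c: S5→S5)
  step 6: S4  (read d: S5→S4)
  step 7: S4  (read c: S4→S4)

So i = 2, j = 3, giving x = w[0:2] = dc, y = w[2:3] = c, z = w[3:7] = ccdc.
Check: |xy| = 3 ≤ 7 and |y| = 1 ≥ 1. Reading y takes D from S5 back to S5, so every xyⁱz is accepted.
The DFA has 7 states, so the proof of the pumping lemma guarantees a repeated state among the first 7+1 visited; the segment between the two visits is the pumpable y.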